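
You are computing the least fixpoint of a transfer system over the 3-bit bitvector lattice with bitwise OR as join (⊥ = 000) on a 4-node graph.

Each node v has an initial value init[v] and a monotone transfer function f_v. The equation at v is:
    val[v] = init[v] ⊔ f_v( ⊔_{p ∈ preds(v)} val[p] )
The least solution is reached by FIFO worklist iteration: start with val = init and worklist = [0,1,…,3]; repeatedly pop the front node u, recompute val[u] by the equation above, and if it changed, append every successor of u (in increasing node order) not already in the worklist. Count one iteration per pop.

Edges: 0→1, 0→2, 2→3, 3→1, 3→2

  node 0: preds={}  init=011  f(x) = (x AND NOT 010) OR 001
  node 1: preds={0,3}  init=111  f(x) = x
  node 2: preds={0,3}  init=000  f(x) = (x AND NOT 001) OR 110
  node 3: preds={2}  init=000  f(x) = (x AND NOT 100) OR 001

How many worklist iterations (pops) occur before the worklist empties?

Worklist (6 pops):
  #1 pop 0: in=000 → 011 (no change)
  #2 pop 1: in=011 → 111 (no change)
  #3 pop 2: in=011 → 110 (was 000); enqueue []
  #4 pop 3: in=110 → 011 (was 000); enqueue [1,2]
  #5 pop 1: in=011 → 111 (no change)
  #6 pop 2: in=011 → 110 (no change)

Fixpoint:
  val[0] = 011
  val[1] = 111
  val[2] = 110
  val[3] = 011

6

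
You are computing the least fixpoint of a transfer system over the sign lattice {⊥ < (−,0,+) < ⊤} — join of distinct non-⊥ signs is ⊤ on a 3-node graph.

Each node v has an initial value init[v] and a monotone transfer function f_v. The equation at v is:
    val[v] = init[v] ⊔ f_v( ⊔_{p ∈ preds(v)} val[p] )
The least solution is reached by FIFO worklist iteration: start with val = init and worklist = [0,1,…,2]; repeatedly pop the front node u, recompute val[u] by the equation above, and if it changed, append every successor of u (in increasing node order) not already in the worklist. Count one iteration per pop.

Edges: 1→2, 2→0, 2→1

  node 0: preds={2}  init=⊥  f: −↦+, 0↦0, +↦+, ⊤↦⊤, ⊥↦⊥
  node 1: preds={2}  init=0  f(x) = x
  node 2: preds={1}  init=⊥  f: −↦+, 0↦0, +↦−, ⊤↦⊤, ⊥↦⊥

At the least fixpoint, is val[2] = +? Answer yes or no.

Trace (5 dequeues):
  [1] u=0 | in ⊥ | out ⊥ | ==
  [2] u=1 | in ⊥ | out 0 | ==
  [3] u=2 | in 0 | out 0 | prev ⊥ | push {0,1}
  [4] u=0 | in 0 | out 0 | prev ⊥ | push {}
  [5] u=1 | in 0 | out 0 | ==

Converged values:
  [0] 0
  [1] 0
  [2] 0

no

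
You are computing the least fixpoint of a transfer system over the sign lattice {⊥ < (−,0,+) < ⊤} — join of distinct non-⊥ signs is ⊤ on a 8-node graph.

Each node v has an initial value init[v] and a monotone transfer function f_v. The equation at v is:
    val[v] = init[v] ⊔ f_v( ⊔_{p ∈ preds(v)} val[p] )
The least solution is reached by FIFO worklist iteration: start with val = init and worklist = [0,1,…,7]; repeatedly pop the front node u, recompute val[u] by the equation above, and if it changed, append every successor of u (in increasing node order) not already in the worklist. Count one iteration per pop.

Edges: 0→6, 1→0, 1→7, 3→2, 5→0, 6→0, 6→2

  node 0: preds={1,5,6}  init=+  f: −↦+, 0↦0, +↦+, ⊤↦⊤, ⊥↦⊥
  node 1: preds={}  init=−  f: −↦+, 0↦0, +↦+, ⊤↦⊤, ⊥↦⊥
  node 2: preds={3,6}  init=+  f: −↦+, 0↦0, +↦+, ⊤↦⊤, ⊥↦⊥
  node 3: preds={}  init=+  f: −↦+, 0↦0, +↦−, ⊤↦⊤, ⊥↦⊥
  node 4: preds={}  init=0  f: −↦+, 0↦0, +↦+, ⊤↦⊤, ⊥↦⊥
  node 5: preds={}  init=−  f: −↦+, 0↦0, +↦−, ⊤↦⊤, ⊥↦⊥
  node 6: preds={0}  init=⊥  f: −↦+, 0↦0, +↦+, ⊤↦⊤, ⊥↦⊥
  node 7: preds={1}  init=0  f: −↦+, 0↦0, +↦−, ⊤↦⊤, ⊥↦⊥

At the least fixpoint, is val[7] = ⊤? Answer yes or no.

Trace (13 dequeues):
  [1] u=0 | in − | out + | ==
  [2] u=1 | in ⊥ | out − | ==
  [3] u=2 | in + | out + | ==
  [4] u=3 | in ⊥ | out + | ==
  [5] u=4 | in ⊥ | out 0 | ==
  [6] u=5 | in ⊥ | out − | ==
  [7] u=6 | in + | out + | prev ⊥ | push {0,2}
  [8] u=7 | in − | out ⊤ | prev 0 | push {}
  [9] u=0 | in ⊤ | out ⊤ | prev + | push {6}
  [10] u=2 | in + | out + | ==
  [11] u=6 | in ⊤ | out ⊤ | prev + | push {0,2}
  [12] u=0 | in ⊤ | out ⊤ | ==
  [13] u=2 | in ⊤ | out ⊤ | prev + | push {}

Converged values:
  [0] ⊤
  [1] −
  [2] ⊤
  [3] +
  [4] 0
  [5] −
  [6] ⊤
  [7] ⊤

yes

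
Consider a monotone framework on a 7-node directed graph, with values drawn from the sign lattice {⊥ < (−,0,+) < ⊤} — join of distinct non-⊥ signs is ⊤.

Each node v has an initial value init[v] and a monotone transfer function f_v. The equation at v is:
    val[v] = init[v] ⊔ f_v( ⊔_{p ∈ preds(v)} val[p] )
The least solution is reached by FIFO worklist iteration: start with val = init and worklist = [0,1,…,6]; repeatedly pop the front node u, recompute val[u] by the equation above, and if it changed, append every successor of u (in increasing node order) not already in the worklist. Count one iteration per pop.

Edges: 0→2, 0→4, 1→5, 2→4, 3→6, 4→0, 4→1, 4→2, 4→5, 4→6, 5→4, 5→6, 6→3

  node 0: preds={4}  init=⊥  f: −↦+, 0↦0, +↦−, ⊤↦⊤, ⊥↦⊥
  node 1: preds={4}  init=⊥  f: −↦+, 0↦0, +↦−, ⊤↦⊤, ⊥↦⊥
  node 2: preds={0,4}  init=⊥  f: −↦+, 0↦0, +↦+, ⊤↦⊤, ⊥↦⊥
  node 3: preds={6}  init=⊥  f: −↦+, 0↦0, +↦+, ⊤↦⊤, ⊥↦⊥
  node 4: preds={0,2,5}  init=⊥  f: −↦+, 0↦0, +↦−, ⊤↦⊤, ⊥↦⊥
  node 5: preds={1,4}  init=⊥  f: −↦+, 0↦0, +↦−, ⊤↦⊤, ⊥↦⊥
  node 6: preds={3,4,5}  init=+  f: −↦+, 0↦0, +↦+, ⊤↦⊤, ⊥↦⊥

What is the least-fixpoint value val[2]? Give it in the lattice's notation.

⊥

Trace (7 dequeues):
  [1] u=0 | in ⊥ | out ⊥ | ==
  [2] u=1 | in ⊥ | out ⊥ | ==
  [3] u=2 | in ⊥ | out ⊥ | ==
  [4] u=3 | in + | out + | prev ⊥ | push {}
  [5] u=4 | in ⊥ | out ⊥ | ==
  [6] u=5 | in ⊥ | out ⊥ | ==
  [7] u=6 | in + | out + | ==

Converged values:
  [0] ⊥
  [1] ⊥
  [2] ⊥
  [3] +
  [4] ⊥
  [5] ⊥
  [6] +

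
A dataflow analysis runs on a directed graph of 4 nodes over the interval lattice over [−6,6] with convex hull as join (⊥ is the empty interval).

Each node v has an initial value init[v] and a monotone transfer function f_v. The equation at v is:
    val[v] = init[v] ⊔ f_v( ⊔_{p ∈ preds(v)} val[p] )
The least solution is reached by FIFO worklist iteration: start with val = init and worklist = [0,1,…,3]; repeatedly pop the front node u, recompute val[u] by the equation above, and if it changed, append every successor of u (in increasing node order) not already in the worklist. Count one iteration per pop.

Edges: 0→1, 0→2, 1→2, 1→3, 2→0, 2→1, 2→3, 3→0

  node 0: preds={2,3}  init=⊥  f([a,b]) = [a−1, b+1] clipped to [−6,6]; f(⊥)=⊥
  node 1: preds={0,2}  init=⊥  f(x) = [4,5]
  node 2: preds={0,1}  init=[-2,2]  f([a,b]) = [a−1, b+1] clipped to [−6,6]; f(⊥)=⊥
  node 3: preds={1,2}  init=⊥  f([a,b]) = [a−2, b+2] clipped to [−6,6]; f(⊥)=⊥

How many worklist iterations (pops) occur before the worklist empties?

10

Iteration log — 10 steps:
  step 1. node 0  ⊔preds=[-2,2]  new=[-3,3]  old=⊥  +wl: 
  step 2. node 1  ⊔preds=[-3,3]  new=[4,5]  old=⊥  +wl: 
  step 3. node 2  ⊔preds=[-3,5]  new=[-4,6]  old=[-2,2]  +wl: 0,1
  step 4. node 3  ⊔preds=[-4,6]  new=[-6,6]  old=⊥  +wl: 
  step 5. node 0  ⊔preds=[-6,6]  new=[-6,6]  old=[-3,3]  +wl: 2
  step 6. node 1  ⊔preds=[-6,6]  new=[4,5]  stable
  step 7. node 2  ⊔preds=[-6,6]  new=[-6,6]  old=[-4,6]  +wl: 0,1,3
  step 8. node 0  ⊔preds=[-6,6]  new=[-6,6]  stable
  step 9. node 1  ⊔preds=[-6,6]  new=[4,5]  stable
  step 10. node 3  ⊔preds=[-6,6]  new=[-6,6]  stable

Least fixpoint reached:
  node 0: [-6,6]
  node 1: [4,5]
  node 2: [-6,6]
  node 3: [-6,6]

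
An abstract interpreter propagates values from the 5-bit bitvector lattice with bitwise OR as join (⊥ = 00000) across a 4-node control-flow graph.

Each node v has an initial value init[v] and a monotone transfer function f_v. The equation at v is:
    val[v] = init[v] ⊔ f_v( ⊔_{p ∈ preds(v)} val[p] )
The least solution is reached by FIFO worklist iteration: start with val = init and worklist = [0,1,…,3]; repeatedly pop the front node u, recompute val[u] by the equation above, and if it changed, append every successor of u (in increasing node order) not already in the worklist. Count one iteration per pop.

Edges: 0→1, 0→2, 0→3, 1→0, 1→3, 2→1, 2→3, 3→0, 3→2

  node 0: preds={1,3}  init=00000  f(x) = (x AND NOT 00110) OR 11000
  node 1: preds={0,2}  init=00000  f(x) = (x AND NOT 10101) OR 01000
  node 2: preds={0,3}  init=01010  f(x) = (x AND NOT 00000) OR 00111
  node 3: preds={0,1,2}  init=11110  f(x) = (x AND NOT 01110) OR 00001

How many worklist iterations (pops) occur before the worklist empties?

8

Trace (8 dequeues):
  [1] u=0 | in 11110 | out 11000 | prev 00000 | push {}
  [2] u=1 | in 11010 | out 01010 | prev 00000 | push {0}
  [3] u=2 | in 11110 | out 11111 | prev 01010 | push {1}
  [4] u=3 | in 11111 | out 11111 | prev 11110 | push {2}
  [5] u=0 | in 11111 | out 11001 | prev 11000 | push {3}
  [6] u=1 | in 11111 | out 01010 | ==
  [7] u=2 | in 11111 | out 11111 | ==
  [8] u=3 | in 11111 | out 11111 | ==

Converged values:
  [0] 11001
  [1] 01010
  [2] 11111
  [3] 11111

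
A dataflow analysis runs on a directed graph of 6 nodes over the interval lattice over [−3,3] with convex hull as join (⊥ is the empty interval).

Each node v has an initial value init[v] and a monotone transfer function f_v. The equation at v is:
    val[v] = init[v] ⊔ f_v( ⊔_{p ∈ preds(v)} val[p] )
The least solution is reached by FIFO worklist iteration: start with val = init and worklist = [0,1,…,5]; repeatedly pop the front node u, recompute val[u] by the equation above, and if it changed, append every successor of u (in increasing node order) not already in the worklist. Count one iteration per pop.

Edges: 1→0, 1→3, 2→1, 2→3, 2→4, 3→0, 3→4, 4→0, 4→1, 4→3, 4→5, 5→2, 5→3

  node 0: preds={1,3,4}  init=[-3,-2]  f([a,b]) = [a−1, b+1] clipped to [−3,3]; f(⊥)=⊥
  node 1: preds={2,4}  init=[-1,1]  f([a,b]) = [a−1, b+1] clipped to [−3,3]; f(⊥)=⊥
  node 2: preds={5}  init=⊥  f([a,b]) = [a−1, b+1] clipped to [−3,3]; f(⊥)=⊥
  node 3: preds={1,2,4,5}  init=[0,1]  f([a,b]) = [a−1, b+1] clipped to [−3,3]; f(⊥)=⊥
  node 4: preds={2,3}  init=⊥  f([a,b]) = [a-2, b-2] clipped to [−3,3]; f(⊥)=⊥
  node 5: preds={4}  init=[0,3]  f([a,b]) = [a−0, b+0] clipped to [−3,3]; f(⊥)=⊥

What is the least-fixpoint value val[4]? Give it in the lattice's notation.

Trace (14 dequeues):
  [1] u=0 | in [-1,1] | out [-3,2] | prev [-3,-2] | push {}
  [2] u=1 | in ⊥ | out [-1,1] | ==
  [3] u=2 | in [0,3] | out [-1,3] | prev ⊥ | push {1}
  [4] u=3 | in [-1,3] | out [-2,3] | prev [0,1] | push {0}
  [5] u=4 | in [-2,3] | out [-3,1] | prev ⊥ | push {3}
  [6] u=5 | in [-3,1] | out [-3,3] | prev [0,3] | push {2}
  [7] u=1 | in [-3,3] | out [-3,3] | prev [-1,1] | push {}
  [8] u=0 | in [-3,3] | out [-3,3] | prev [-3,2] | push {}
  [9] u=3 | in [-3,3] | out [-3,3] | prev [-2,3] | push {0,4}
  [10] u=2 | in [-3,3] | out [-3,3] | prev [-1,3] | push {1,3}
  [11] u=0 | in [-3,3] | out [-3,3] | ==
  [12] u=4 | in [-3,3] | out [-3,1] | ==
  [13] u=1 | in [-3,3] | out [-3,3] | ==
  [14] u=3 | in [-3,3] | out [-3,3] | ==

Converged values:
  [0] [-3,3]
  [1] [-3,3]
  [2] [-3,3]
  [3] [-3,3]
  [4] [-3,1]
  [5] [-3,3]

[-3,1]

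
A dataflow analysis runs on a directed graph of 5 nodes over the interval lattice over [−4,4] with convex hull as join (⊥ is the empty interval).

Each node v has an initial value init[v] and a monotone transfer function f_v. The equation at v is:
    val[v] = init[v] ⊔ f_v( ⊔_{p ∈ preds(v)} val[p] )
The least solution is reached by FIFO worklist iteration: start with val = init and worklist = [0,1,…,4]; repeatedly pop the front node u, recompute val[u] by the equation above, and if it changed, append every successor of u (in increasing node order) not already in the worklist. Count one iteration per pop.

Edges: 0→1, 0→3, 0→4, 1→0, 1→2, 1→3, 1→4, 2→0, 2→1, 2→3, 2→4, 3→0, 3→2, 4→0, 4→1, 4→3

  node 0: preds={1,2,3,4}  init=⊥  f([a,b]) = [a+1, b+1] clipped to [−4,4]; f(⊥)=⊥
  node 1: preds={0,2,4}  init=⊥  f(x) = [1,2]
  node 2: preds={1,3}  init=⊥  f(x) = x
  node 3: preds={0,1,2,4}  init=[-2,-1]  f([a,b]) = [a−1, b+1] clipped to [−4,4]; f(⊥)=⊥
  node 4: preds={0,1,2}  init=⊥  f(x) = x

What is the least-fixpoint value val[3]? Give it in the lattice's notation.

Iteration log — 18 steps:
  step 1. node 0  ⊔preds=[-2,-1]  new=[-1,0]  old=⊥  +wl: 
  step 2. node 1  ⊔preds=[-1,0]  new=[1,2]  old=⊥  +wl: 0
  step 3. node 2  ⊔preds=[-2,2]  new=[-2,2]  old=⊥  +wl: 1
  step 4. node 3  ⊔preds=[-2,2]  new=[-3,3]  old=[-2,-1]  +wl: 2
  step 5. node 4  ⊔preds=[-2,2]  new=[-2,2]  old=⊥  +wl: 3
  step 6. node 0  ⊔preds=[-3,3]  new=[-2,4]  old=[-1,0]  +wl: 4
  step 7. node 1  ⊔preds=[-2,4]  new=[1,2]  stable
  step 8. node 2  ⊔preds=[-3,3]  new=[-3,3]  old=[-2,2]  +wl: 0,1
  step 9. node 3  ⊔preds=[-3,4]  new=[-4,4]  old=[-3,3]  +wl: 2
  step 10. node 4  ⊔preds=[-3,4]  new=[-3,4]  old=[-2,2]  +wl: 3
  step 11. node 0  ⊔preds=[-4,4]  new=[-3,4]  old=[-2,4]  +wl: 4
  step 12. node 1  ⊔preds=[-3,4]  new=[1,2]  stable
  step 13. node 2  ⊔preds=[-4,4]  new=[-4,4]  old=[-3,3]  +wl: 0,1
  step 14. node 3  ⊔preds=[-4,4]  new=[-4,4]  stable
  step 15. node 4  ⊔preds=[-4,4]  new=[-4,4]  old=[-3,4]  +wl: 3
  step 16. node 0  ⊔preds=[-4,4]  new=[-3,4]  stable
  step 17. node 1  ⊔preds=[-4,4]  new=[1,2]  stable
  step 18. node 3  ⊔preds=[-4,4]  new=[-4,4]  stable

Least fixpoint reached:
  node 0: [-3,4]
  node 1: [1,2]
  node 2: [-4,4]
  node 3: [-4,4]
  node 4: [-4,4]

[-4,4]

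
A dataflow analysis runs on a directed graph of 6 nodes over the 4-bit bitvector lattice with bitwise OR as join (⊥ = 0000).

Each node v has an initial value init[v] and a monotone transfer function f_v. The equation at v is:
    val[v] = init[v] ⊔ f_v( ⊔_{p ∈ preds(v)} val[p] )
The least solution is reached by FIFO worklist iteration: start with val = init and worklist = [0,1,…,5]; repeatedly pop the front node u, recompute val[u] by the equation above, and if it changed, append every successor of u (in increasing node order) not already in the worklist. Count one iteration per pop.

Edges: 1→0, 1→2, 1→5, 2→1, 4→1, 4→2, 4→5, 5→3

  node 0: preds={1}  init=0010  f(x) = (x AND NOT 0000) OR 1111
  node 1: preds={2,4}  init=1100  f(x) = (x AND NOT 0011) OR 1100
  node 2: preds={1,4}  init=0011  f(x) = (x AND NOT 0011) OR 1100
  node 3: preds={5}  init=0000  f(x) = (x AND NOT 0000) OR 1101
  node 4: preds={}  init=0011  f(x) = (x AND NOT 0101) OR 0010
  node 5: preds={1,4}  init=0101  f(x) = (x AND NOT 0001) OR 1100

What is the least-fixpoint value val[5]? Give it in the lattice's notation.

1111

Trace (8 dequeues):
  [1] u=0 | in 1100 | out 1111 | prev 0010 | push {}
  [2] u=1 | in 0011 | out 1100 | ==
  [3] u=2 | in 1111 | out 1111 | prev 0011 | push {1}
  [4] u=3 | in 0101 | out 1101 | prev 0000 | push {}
  [5] u=4 | in 0000 | out 0011 | ==
  [6] u=5 | in 1111 | out 1111 | prev 0101 | push {3}
  [7] u=1 | in 1111 | out 1100 | ==
  [8] u=3 | in 1111 | out 1111 | prev 1101 | push {}

Converged values:
  [0] 1111
  [1] 1100
  [2] 1111
  [3] 1111
  [4] 0011
  [5] 1111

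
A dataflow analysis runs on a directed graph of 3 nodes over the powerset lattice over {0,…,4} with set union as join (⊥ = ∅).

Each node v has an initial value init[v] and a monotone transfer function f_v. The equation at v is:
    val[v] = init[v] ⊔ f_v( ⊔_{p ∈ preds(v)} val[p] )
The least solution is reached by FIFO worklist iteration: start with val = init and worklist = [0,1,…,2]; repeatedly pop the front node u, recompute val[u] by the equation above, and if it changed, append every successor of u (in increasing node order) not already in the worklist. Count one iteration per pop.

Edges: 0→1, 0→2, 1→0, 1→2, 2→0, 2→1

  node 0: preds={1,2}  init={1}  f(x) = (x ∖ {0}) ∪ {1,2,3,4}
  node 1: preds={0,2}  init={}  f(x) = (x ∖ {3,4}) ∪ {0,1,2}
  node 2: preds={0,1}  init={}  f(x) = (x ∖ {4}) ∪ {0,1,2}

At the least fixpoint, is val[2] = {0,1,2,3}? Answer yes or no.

Trace (5 dequeues):
  [1] u=0 | in {} | out {1,2,3,4} | prev {1} | push {}
  [2] u=1 | in {1,2,3,4} | out {0,1,2} | prev {} | push {0}
  [3] u=2 | in {0,1,2,3,4} | out {0,1,2,3} | prev {} | push {1}
  [4] u=0 | in {0,1,2,3} | out {1,2,3,4} | ==
  [5] u=1 | in {0,1,2,3,4} | out {0,1,2} | ==

Converged values:
  [0] {1,2,3,4}
  [1] {0,1,2}
  [2] {0,1,2,3}

yes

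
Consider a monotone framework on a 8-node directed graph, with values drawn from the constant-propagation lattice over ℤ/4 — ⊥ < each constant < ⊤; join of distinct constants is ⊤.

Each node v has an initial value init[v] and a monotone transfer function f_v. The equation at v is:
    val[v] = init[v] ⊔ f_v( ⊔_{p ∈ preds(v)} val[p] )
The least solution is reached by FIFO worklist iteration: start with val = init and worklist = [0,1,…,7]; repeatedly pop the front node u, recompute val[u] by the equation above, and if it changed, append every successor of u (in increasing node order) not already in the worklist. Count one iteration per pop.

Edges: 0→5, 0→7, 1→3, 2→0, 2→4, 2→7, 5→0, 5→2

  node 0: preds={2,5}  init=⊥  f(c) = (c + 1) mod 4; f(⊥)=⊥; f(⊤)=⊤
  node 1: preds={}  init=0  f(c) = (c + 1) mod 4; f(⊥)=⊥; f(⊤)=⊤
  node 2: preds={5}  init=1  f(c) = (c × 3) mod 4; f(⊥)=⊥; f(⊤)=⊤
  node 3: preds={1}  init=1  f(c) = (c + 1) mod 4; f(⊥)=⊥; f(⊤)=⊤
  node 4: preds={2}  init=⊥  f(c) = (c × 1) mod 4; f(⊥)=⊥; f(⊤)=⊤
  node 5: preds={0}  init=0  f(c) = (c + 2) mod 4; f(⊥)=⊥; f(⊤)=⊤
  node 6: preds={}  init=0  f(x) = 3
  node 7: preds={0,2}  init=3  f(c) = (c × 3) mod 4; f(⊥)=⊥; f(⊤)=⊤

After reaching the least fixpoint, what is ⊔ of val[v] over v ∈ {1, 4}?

⊤

Worklist (10 pops):
  #1 pop 0: in=⊤ → ⊤ (was ⊥); enqueue []
  #2 pop 1: in=⊥ → 0 (no change)
  #3 pop 2: in=0 → ⊤ (was 1); enqueue [0]
  #4 pop 3: in=0 → 1 (no change)
  #5 pop 4: in=⊤ → ⊤ (was ⊥); enqueue []
  #6 pop 5: in=⊤ → ⊤ (was 0); enqueue [2]
  #7 pop 6: in=⊥ → ⊤ (was 0); enqueue []
  #8 pop 7: in=⊤ → ⊤ (was 3); enqueue []
  #9 pop 0: in=⊤ → ⊤ (no change)
  #10 pop 2: in=⊤ → ⊤ (no change)

Fixpoint:
  val[0] = ⊤
  val[1] = 0
  val[2] = ⊤
  val[3] = 1
  val[4] = ⊤
  val[5] = ⊤
  val[6] = ⊤
  val[7] = ⊤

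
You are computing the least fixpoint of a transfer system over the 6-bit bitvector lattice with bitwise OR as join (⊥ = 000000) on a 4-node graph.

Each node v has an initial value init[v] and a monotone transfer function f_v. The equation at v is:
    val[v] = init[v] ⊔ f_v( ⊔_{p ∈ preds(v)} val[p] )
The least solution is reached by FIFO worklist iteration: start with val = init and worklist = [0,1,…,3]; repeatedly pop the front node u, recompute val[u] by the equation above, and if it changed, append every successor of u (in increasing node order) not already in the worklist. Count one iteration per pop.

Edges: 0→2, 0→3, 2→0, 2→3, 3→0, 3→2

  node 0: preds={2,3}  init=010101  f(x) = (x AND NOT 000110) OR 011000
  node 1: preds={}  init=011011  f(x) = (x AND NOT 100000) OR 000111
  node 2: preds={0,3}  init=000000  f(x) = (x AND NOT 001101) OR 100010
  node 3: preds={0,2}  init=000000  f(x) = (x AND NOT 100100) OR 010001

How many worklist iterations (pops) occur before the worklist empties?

7

Trace (7 dequeues):
  [1] u=0 | in 000000 | out 011101 | prev 010101 | push {}
  [2] u=1 | in 000000 | out 011111 | prev 011011 | push {}
  [3] u=2 | in 011101 | out 110010 | prev 000000 | push {0}
  [4] u=3 | in 111111 | out 011011 | prev 000000 | push {2}
  [5] u=0 | in 111011 | out 111101 | prev 011101 | push {3}
  [6] u=2 | in 111111 | out 110010 | ==
  [7] u=3 | in 111111 | out 011011 | ==

Converged values:
  [0] 111101
  [1] 011111
  [2] 110010
  [3] 011011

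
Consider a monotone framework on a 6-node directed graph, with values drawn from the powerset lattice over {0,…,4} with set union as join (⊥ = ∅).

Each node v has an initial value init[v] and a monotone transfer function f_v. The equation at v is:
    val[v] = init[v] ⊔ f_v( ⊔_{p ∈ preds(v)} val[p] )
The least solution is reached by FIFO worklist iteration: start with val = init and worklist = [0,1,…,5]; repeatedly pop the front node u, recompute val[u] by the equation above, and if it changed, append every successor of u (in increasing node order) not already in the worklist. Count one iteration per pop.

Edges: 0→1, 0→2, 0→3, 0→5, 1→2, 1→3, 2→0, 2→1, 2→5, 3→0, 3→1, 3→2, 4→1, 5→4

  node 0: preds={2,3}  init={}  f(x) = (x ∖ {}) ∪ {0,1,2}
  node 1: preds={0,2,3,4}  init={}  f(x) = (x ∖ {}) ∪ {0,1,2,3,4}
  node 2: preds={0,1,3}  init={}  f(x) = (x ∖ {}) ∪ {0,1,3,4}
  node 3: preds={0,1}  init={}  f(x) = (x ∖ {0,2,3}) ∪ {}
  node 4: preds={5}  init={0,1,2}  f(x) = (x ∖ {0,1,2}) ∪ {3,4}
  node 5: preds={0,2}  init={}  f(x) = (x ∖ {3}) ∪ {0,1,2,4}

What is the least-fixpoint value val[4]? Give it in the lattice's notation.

Worklist (12 pops):
  #1 pop 0: in={} → {0,1,2} (was {}); enqueue []
  #2 pop 1: in={0,1,2} → {0,1,2,3,4} (was {}); enqueue []
  #3 pop 2: in={0,1,2,3,4} → {0,1,2,3,4} (was {}); enqueue [0,1]
  #4 pop 3: in={0,1,2,3,4} → {1,4} (was {}); enqueue [2]
  #5 pop 4: in={} → {0,1,2,3,4} (was {0,1,2}); enqueue []
  #6 pop 5: in={0,1,2,3,4} → {0,1,2,4} (was {}); enqueue [4]
  #7 pop 0: in={0,1,2,3,4} → {0,1,2,3,4} (was {0,1,2}); enqueue [3,5]
  #8 pop 1: in={0,1,2,3,4} → {0,1,2,3,4} (no change)
  #9 pop 2: in={0,1,2,3,4} → {0,1,2,3,4} (no change)
  #10 pop 4: in={0,1,2,4} → {0,1,2,3,4} (no change)
  #11 pop 3: in={0,1,2,3,4} → {1,4} (no change)
  #12 pop 5: in={0,1,2,3,4} → {0,1,2,4} (no change)

Fixpoint:
  val[0] = {0,1,2,3,4}
  val[1] = {0,1,2,3,4}
  val[2] = {0,1,2,3,4}
  val[3] = {1,4}
  val[4] = {0,1,2,3,4}
  val[5] = {0,1,2,4}

{0,1,2,3,4}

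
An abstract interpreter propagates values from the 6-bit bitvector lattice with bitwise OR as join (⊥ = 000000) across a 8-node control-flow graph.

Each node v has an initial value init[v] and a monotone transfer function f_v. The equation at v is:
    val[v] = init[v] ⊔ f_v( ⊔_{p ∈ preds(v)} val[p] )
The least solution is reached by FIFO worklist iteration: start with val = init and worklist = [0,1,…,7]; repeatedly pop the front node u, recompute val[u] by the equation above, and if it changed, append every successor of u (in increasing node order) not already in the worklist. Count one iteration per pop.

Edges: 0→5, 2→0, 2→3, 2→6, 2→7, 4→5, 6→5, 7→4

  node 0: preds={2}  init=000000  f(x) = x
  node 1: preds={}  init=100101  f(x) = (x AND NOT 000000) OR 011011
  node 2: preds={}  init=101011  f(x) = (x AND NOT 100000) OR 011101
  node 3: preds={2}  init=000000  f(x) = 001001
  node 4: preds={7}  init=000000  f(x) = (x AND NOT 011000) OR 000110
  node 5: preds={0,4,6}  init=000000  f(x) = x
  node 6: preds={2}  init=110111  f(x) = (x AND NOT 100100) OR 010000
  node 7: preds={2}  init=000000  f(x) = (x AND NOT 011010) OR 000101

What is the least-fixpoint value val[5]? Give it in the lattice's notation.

111111

Trace (12 dequeues):
  [1] u=0 | in 101011 | out 101011 | prev 000000 | push {}
  [2] u=1 | in 000000 | out 111111 | prev 100101 | push {}
  [3] u=2 | in 000000 | out 111111 | prev 101011 | push {0}
  [4] u=3 | in 111111 | out 001001 | prev 000000 | push {}
  [5] u=4 | in 000000 | out 000110 | prev 000000 | push {}
  [6] u=5 | in 111111 | out 111111 | prev 000000 | push {}
  [7] u=6 | in 111111 | out 111111 | prev 110111 | push {5}
  [8] u=7 | in 111111 | out 100101 | prev 000000 | push {4}
  [9] u=0 | in 111111 | out 111111 | prev 101011 | push {}
  [10] u=5 | in 111111 | out 111111 | ==
  [11] u=4 | in 100101 | out 100111 | prev 000110 | push {5}
  [12] u=5 | in 111111 | out 111111 | ==

Converged values:
  [0] 111111
  [1] 111111
  [2] 111111
  [3] 001001
  [4] 100111
  [5] 111111
  [6] 111111
  [7] 100101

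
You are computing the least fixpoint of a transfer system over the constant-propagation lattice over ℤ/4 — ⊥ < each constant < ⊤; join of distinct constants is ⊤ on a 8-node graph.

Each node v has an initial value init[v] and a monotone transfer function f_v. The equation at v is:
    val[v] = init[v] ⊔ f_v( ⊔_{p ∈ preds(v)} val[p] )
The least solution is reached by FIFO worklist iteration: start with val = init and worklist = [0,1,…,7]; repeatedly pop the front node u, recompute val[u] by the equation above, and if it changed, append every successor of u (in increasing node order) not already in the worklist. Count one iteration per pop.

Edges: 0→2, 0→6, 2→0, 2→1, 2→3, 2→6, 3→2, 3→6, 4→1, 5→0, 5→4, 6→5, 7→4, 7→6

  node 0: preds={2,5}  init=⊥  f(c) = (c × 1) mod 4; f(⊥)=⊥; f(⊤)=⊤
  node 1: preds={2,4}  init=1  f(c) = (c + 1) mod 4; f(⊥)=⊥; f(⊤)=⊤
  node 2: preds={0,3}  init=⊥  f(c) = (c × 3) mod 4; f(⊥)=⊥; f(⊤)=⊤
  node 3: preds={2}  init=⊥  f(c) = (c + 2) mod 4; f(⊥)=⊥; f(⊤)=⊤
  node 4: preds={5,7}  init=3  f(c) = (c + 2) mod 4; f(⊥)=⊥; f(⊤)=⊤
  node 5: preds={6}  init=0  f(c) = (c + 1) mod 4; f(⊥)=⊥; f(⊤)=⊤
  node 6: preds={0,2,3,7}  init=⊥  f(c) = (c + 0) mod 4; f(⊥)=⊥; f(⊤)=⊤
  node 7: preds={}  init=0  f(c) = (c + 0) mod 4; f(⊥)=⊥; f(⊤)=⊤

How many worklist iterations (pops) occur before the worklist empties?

Worklist (18 pops):
  #1 pop 0: in=0 → 0 (was ⊥); enqueue []
  #2 pop 1: in=3 → ⊤ (was 1); enqueue []
  #3 pop 2: in=0 → 0 (was ⊥); enqueue [0,1]
  #4 pop 3: in=0 → 2 (was ⊥); enqueue [2]
  #5 pop 4: in=0 → ⊤ (was 3); enqueue []
  #6 pop 5: in=⊥ → 0 (no change)
  #7 pop 6: in=⊤ → ⊤ (was ⊥); enqueue [5]
  #8 pop 7: in=⊥ → 0 (no change)
  #9 pop 0: in=0 → 0 (no change)
  #10 pop 1: in=⊤ → ⊤ (no change)
  #11 pop 2: in=⊤ → ⊤ (was 0); enqueue [0,1,3,6]
  #12 pop 5: in=⊤ → ⊤ (was 0); enqueue [4]
  #13 pop 0: in=⊤ → ⊤ (was 0); enqueue [2]
  #14 pop 1: in=⊤ → ⊤ (no change)
  #15 pop 3: in=⊤ → ⊤ (was 2); enqueue []
  #16 pop 6: in=⊤ → ⊤ (no change)
  #17 pop 4: in=⊤ → ⊤ (no change)
  #18 pop 2: in=⊤ → ⊤ (no change)

Fixpoint:
  val[0] = ⊤
  val[1] = ⊤
  val[2] = ⊤
  val[3] = ⊤
  val[4] = ⊤
  val[5] = ⊤
  val[6] = ⊤
  val[7] = 0

18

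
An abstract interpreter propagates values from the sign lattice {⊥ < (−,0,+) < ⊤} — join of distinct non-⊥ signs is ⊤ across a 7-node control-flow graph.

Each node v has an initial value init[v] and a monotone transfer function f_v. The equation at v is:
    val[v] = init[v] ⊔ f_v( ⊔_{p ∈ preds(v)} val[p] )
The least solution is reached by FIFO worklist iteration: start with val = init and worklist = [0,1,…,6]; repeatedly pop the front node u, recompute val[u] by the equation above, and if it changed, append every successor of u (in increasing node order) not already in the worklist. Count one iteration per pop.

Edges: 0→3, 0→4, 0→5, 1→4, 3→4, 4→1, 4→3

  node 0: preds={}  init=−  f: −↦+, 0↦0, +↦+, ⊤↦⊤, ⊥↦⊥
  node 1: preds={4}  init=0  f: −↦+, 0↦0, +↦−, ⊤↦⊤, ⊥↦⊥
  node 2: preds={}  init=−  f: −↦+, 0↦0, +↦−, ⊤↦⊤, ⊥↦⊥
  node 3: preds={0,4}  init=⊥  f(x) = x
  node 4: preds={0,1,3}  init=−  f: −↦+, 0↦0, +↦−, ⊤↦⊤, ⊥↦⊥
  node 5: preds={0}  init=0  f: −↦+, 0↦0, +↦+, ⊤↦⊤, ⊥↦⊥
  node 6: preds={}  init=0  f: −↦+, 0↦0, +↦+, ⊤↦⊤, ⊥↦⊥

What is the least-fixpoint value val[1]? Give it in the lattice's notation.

Iteration log — 10 steps:
  step 1. node 0  ⊔preds=⊥  new=−  stable
  step 2. node 1  ⊔preds=−  new=⊤  old=0  +wl: 
  step 3. node 2  ⊔preds=⊥  new=−  stable
  step 4. node 3  ⊔preds=−  new=−  old=⊥  +wl: 
  step 5. node 4  ⊔preds=⊤  new=⊤  old=−  +wl: 1,3
  step 6. node 5  ⊔preds=−  new=⊤  old=0  +wl: 
  step 7. node 6  ⊔preds=⊥  new=0  stable
  step 8. node 1  ⊔preds=⊤  new=⊤  stable
  step 9. node 3  ⊔preds=⊤  new=⊤  old=−  +wl: 4
  step 10. node 4  ⊔preds=⊤  new=⊤  stable

Least fixpoint reached:
  node 0: −
  node 1: ⊤
  node 2: −
  node 3: ⊤
  node 4: ⊤
  node 5: ⊤
  node 6: 0

⊤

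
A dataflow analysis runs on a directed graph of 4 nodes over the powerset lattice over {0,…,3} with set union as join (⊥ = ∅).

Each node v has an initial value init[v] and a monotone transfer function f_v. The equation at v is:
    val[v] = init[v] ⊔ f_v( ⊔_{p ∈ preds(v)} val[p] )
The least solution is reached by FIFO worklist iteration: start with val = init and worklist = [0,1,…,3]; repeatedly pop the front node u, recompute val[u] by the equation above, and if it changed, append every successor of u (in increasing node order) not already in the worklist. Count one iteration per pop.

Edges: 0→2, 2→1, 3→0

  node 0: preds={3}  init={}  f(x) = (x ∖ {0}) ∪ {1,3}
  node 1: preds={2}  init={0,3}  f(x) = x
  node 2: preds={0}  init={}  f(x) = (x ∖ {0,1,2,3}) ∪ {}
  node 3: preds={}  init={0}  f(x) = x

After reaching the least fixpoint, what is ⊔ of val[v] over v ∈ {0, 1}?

{0,1,3}

Iteration log — 4 steps:
  step 1. node 0  ⊔preds={0}  new={1,3}  old={}  +wl: 
  step 2. node 1  ⊔preds={}  new={0,3}  stable
  step 3. node 2  ⊔preds={1,3}  new={}  stable
  step 4. node 3  ⊔preds={}  new={0}  stable

Least fixpoint reached:
  node 0: {1,3}
  node 1: {0,3}
  node 2: {}
  node 3: {0}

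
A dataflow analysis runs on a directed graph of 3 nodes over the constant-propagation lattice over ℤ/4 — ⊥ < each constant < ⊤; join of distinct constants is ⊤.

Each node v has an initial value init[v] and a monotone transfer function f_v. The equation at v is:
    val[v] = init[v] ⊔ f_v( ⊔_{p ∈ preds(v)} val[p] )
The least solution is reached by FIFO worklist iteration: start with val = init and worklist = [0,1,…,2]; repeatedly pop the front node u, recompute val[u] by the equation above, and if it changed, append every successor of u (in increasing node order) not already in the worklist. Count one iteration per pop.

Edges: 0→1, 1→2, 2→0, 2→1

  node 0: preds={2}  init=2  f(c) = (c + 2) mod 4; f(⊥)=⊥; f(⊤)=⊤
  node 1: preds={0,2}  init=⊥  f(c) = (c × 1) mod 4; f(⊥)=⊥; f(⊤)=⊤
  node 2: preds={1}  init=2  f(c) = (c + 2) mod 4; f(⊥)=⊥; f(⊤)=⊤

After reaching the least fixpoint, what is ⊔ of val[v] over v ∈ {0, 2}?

⊤

Worklist (5 pops):
  #1 pop 0: in=2 → ⊤ (was 2); enqueue []
  #2 pop 1: in=⊤ → ⊤ (was ⊥); enqueue []
  #3 pop 2: in=⊤ → ⊤ (was 2); enqueue [0,1]
  #4 pop 0: in=⊤ → ⊤ (no change)
  #5 pop 1: in=⊤ → ⊤ (no change)

Fixpoint:
  val[0] = ⊤
  val[1] = ⊤
  val[2] = ⊤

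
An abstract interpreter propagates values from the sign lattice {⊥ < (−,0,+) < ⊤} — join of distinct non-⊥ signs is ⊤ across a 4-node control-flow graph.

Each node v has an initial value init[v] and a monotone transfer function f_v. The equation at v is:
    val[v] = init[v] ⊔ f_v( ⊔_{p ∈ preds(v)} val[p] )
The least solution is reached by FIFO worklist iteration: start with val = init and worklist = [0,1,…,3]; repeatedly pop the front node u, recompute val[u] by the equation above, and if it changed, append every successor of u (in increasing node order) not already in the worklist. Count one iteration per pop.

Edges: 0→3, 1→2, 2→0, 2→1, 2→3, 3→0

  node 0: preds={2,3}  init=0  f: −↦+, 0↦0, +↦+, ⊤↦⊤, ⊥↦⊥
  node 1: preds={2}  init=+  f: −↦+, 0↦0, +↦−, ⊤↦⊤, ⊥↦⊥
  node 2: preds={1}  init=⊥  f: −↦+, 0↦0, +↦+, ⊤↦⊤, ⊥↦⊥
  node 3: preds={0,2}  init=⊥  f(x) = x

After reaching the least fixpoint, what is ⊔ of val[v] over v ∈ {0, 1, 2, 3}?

⊤

Trace (11 dequeues):
  [1] u=0 | in ⊥ | out 0 | ==
  [2] u=1 | in ⊥ | out + | ==
  [3] u=2 | in + | out + | prev ⊥ | push {0,1}
  [4] u=3 | in ⊤ | out ⊤ | prev ⊥ | push {}
  [5] u=0 | in ⊤ | out ⊤ | prev 0 | push {3}
  [6] u=1 | in + | out ⊤ | prev + | push {2}
  [7] u=3 | in ⊤ | out ⊤ | ==
  [8] u=2 | in ⊤ | out ⊤ | prev + | push {0,1,3}
  [9] u=0 | in ⊤ | out ⊤ | ==
  [10] u=1 | in ⊤ | out ⊤ | ==
  [11] u=3 | in ⊤ | out ⊤ | ==

Converged values:
  [0] ⊤
  [1] ⊤
  [2] ⊤
  [3] ⊤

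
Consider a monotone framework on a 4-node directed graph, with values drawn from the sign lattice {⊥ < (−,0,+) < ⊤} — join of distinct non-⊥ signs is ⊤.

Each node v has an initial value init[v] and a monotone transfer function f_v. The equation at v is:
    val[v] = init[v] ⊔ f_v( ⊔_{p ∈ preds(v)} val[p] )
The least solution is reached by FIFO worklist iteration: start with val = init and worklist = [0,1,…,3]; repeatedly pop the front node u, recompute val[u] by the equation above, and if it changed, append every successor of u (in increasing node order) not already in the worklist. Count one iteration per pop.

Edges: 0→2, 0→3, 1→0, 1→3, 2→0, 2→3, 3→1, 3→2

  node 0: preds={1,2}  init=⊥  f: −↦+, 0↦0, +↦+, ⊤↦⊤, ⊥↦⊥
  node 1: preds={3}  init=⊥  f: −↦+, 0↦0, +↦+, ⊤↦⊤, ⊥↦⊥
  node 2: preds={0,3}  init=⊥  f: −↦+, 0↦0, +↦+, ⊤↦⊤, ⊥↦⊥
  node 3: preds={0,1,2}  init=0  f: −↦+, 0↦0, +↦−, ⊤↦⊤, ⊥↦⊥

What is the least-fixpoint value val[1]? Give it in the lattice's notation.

Worklist (7 pops):
  #1 pop 0: in=⊥ → ⊥ (no change)
  #2 pop 1: in=0 → 0 (was ⊥); enqueue [0]
  #3 pop 2: in=0 → 0 (was ⊥); enqueue []
  #4 pop 3: in=0 → 0 (no change)
  #5 pop 0: in=0 → 0 (was ⊥); enqueue [2,3]
  #6 pop 2: in=0 → 0 (no change)
  #7 pop 3: in=0 → 0 (no change)

Fixpoint:
  val[0] = 0
  val[1] = 0
  val[2] = 0
  val[3] = 0

0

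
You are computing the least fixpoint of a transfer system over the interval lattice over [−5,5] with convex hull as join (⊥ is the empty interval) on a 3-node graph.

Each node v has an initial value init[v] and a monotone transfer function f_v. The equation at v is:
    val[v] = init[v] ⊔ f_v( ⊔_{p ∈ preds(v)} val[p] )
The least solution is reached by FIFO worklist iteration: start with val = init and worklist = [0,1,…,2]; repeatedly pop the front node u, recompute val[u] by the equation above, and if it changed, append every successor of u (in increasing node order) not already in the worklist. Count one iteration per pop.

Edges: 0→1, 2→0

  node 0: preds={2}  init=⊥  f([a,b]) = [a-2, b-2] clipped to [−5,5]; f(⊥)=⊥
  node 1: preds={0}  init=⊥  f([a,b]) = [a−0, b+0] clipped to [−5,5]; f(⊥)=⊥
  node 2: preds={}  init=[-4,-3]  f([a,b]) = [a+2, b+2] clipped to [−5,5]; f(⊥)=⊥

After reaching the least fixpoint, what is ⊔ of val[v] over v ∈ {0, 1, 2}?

[-5,-3]

Iteration log — 3 steps:
  step 1. node 0  ⊔preds=[-4,-3]  new=[-5,-5]  old=⊥  +wl: 
  step 2. node 1  ⊔preds=[-5,-5]  new=[-5,-5]  old=⊥  +wl: 
  step 3. node 2  ⊔preds=⊥  new=[-4,-3]  stable

Least fixpoint reached:
  node 0: [-5,-5]
  node 1: [-5,-5]
  node 2: [-4,-3]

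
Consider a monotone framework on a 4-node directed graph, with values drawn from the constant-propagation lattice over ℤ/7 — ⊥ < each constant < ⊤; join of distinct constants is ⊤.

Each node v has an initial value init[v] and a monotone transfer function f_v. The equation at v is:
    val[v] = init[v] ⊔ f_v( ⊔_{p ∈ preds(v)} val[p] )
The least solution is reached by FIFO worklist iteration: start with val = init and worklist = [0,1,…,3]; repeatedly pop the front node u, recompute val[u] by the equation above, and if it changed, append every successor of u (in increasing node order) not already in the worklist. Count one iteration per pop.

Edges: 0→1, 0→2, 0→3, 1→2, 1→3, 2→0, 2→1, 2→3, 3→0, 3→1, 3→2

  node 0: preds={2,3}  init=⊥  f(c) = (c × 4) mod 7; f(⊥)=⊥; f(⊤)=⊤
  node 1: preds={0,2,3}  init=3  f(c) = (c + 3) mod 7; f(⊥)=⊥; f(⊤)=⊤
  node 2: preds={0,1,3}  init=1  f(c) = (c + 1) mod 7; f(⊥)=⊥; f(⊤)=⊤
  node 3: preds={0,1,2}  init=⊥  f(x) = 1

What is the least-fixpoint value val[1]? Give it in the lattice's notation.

⊤

Trace (8 dequeues):
  [1] u=0 | in 1 | out 4 | prev ⊥ | push {}
  [2] u=1 | in ⊤ | out ⊤ | prev 3 | push {}
  [3] u=2 | in ⊤ | out ⊤ | prev 1 | push {0,1}
  [4] u=3 | in ⊤ | out 1 | prev ⊥ | push {2}
  [5] u=0 | in ⊤ | out ⊤ | prev 4 | push {3}
  [6] u=1 | in ⊤ | out ⊤ | ==
  [7] u=2 | in ⊤ | out ⊤ | ==
  [8] u=3 | in ⊤ | out 1 | ==

Converged values:
  [0] ⊤
  [1] ⊤
  [2] ⊤
  [3] 1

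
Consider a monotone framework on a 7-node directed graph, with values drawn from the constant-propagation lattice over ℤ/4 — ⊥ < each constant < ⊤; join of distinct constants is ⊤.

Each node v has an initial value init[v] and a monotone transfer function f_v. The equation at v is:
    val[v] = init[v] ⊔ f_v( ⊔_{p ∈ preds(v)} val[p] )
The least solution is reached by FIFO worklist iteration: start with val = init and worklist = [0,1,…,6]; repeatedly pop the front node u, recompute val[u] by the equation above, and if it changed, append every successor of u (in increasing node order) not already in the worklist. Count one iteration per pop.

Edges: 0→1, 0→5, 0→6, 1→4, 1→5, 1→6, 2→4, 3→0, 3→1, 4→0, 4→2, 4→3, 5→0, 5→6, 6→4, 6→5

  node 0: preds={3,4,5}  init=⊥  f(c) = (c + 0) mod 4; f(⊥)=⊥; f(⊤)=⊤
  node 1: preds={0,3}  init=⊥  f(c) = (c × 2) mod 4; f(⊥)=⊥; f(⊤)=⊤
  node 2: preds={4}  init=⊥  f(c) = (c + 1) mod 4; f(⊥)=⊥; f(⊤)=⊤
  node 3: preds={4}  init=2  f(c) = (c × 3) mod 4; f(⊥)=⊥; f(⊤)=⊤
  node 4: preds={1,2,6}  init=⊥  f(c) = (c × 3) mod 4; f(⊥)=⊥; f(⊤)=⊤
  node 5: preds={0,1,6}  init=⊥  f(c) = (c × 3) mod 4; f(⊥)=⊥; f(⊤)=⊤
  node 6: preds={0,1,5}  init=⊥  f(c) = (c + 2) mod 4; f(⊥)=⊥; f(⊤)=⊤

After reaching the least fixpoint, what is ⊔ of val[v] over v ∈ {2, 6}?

⊤

Iteration log — 19 steps:
  step 1. node 0  ⊔preds=2  new=2  old=⊥  +wl: 
  step 2. node 1  ⊔preds=2  new=0  old=⊥  +wl: 
  step 3. node 2  ⊔preds=⊥  new=⊥  stable
  step 4. node 3  ⊔preds=⊥  new=2  stable
  step 5. node 4  ⊔preds=0  new=0  old=⊥  +wl: 0,2,3
  step 6. node 5  ⊔preds=⊤  new=⊤  old=⊥  +wl: 
  step 7. node 6  ⊔preds=⊤  new=⊤  old=⊥  +wl: 4,5
  step 8. node 0  ⊔preds=⊤  new=⊤  old=2  +wl: 1,6
  step 9. node 2  ⊔preds=0  new=1  old=⊥  +wl: 
  step 10. node 3  ⊔preds=0  new=⊤  old=2  +wl: 0
  step 11. node 4  ⊔preds=⊤  new=⊤  old=0  +wl: 2,3
  step 12. node 5  ⊔preds=⊤  new=⊤  stable
  step 13. node 1  ⊔preds=⊤  new=⊤  old=0  +wl: 4,5
  step 14. node 6  ⊔preds=⊤  new=⊤  stable
  step 15. node 0  ⊔preds=⊤  new=⊤  stable
  step 16. node 2  ⊔preds=⊤  new=⊤  old=1  +wl: 
  step 17. node 3  ⊔preds=⊤  new=⊤  stable
  step 18. node 4  ⊔preds=⊤  new=⊤  stable
  step 19. node 5  ⊔preds=⊤  new=⊤  stable

Least fixpoint reached:
  node 0: ⊤
  node 1: ⊤
  node 2: ⊤
  node 3: ⊤
  node 4: ⊤
  node 5: ⊤
  node 6: ⊤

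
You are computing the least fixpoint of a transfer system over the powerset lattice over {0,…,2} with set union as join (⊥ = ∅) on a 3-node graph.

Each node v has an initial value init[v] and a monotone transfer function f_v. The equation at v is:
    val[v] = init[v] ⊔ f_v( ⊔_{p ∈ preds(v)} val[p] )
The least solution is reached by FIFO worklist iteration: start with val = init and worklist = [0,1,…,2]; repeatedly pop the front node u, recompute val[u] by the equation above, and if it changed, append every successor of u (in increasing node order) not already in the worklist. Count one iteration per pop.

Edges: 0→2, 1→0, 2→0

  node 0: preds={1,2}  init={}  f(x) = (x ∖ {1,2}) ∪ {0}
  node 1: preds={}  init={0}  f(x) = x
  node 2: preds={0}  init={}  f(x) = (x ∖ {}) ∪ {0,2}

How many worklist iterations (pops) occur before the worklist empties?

4

Iteration log — 4 steps:
  step 1. node 0  ⊔preds={0}  new={0}  old={}  +wl: 
  step 2. node 1  ⊔preds={}  new={0}  stable
  step 3. node 2  ⊔preds={0}  new={0,2}  old={}  +wl: 0
  step 4. node 0  ⊔preds={0,2}  new={0}  stable

Least fixpoint reached:
  node 0: {0}
  node 1: {0}
  node 2: {0,2}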